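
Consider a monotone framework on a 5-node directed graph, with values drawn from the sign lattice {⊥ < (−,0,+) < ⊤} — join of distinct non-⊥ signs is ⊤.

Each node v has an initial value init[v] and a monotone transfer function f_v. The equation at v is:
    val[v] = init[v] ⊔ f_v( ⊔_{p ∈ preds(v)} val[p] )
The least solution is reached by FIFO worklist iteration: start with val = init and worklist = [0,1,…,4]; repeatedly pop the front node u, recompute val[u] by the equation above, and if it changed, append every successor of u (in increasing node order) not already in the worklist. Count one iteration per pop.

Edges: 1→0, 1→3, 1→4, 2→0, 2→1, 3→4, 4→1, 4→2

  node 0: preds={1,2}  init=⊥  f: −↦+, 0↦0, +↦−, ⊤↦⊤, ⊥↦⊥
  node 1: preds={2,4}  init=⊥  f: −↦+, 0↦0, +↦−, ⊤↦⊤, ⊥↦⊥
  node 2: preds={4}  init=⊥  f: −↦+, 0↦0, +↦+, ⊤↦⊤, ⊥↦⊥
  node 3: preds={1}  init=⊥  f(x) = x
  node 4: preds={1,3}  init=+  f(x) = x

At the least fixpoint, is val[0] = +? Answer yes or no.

Trace (12 dequeues):
  [1] u=0 | in ⊥ | out ⊥ | ==
  [2] u=1 | in + | out − | prev ⊥ | push {0}
  [3] u=2 | in + | out + | prev ⊥ | push {1}
  [4] u=3 | in − | out − | prev ⊥ | push {}
  [5] u=4 | in − | out ⊤ | prev + | push {2}
  [6] u=0 | in ⊤ | out ⊤ | prev ⊥ | push {}
  [7] u=1 | in ⊤ | out ⊤ | prev − | push {0,3,4}
  [8] u=2 | in ⊤ | out ⊤ | prev + | push {1}
  [9] u=0 | in ⊤ | out ⊤ | ==
  [10] u=3 | in ⊤ | out ⊤ | prev − | push {}
  [11] u=4 | in ⊤ | out ⊤ | ==
  [12] u=1 | in ⊤ | out ⊤ | ==

Converged values:
  [0] ⊤
  [1] ⊤
  [2] ⊤
  [3] ⊤
  [4] ⊤

no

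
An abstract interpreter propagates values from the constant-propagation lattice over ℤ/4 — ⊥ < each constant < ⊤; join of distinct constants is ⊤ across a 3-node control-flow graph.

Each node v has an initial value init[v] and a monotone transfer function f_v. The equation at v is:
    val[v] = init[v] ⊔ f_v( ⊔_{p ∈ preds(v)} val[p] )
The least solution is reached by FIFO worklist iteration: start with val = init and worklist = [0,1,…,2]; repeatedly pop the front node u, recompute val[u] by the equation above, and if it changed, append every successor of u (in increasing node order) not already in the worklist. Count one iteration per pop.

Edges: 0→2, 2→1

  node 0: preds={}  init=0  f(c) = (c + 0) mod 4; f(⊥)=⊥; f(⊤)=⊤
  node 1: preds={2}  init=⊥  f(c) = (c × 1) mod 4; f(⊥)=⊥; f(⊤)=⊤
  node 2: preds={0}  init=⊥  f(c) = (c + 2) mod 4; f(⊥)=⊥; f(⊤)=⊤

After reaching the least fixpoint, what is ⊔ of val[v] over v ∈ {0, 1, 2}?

Iteration log — 4 steps:
  step 1. node 0  ⊔preds=⊥  new=0  stable
  step 2. node 1  ⊔preds=⊥  new=⊥  stable
  step 3. node 2  ⊔preds=0  new=2  old=⊥  +wl: 1
  step 4. node 1  ⊔preds=2  new=2  old=⊥  +wl: 

Least fixpoint reached:
  node 0: 0
  node 1: 2
  node 2: 2

⊤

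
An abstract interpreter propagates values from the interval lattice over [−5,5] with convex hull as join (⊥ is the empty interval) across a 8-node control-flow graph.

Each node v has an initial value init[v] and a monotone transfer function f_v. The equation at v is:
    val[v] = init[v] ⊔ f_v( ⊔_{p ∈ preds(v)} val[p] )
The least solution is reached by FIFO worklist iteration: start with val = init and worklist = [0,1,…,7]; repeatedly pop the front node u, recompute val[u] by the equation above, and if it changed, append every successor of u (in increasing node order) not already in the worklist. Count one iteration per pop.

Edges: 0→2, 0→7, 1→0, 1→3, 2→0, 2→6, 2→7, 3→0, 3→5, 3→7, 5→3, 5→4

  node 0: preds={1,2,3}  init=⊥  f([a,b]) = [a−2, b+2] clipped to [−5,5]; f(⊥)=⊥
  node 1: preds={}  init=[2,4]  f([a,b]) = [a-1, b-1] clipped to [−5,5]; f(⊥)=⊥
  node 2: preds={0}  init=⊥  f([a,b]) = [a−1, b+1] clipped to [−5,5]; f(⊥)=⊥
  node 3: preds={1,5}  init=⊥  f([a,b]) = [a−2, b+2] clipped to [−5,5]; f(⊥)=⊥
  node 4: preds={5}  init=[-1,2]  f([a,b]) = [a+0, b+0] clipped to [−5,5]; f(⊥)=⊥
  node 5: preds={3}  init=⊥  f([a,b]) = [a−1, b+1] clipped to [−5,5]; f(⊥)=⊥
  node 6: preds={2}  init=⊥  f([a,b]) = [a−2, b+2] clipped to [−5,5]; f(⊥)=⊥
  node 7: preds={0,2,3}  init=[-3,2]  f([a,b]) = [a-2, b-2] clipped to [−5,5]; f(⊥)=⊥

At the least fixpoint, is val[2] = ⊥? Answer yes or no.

Iteration log — 26 steps:
  step 1. node 0  ⊔preds=[2,4]  new=[0,5]  old=⊥  +wl: 
  step 2. node 1  ⊔preds=⊥  new=[2,4]  stable
  step 3. node 2  ⊔preds=[0,5]  new=[-1,5]  old=⊥  +wl: 0
  step 4. node 3  ⊔preds=[2,4]  new=[0,5]  old=⊥  +wl: 
  step 5. node 4  ⊔preds=⊥  new=[-1,2]  stable
  step 6. node 5  ⊔preds=[0,5]  new=[-1,5]  old=⊥  +wl: 3,4
  step 7. node 6  ⊔preds=[-1,5]  new=[-3,5]  old=⊥  +wl: 
  step 8. node 7  ⊔preds=[-1,5]  new=[-3,3]  old=[-3,2]  +wl: 
  step 9. node 0  ⊔preds=[-1,5]  new=[-3,5]  old=[0,5]  +wl: 2,7
  step 10. node 3  ⊔preds=[-1,5]  new=[-3,5]  old=[0,5]  +wl: 0,5
  step 11. node 4  ⊔preds=[-1,5]  new=[-1,5]  old=[-1,2]  +wl: 
  step 12. node 2  ⊔preds=[-3,5]  new=[-4,5]  old=[-1,5]  +wl: 6
  step 13. node 7  ⊔preds=[-4,5]  new=[-5,3]  old=[-3,3]  +wl: 
  step 14. node 0  ⊔preds=[-4,5]  new=[-5,5]  old=[-3,5]  +wl: 2,7
  step 15. node 5  ⊔preds=[-3,5]  new=[-4,5]  old=[-1,5]  +wl: 3,4
  step 16. node 6  ⊔preds=[-4,5]  new=[-5,5]  old=[-3,5]  +wl: 
  step 17. node 2  ⊔preds=[-5,5]  new=[-5,5]  old=[-4,5]  +wl: 0,6
  step 18. node 7  ⊔preds=[-5,5]  new=[-5,3]  stable
  step 19. node 3  ⊔preds=[-4,5]  new=[-5,5]  old=[-3,5]  +wl: 5,7
  step 20. node 4  ⊔preds=[-4,5]  new=[-4,5]  old=[-1,5]  +wl: 
  step 21. node 0  ⊔preds=[-5,5]  new=[-5,5]  stable
  step 22. node 6  ⊔preds=[-5,5]  new=[-5,5]  stable
  step 23. node 5  ⊔preds=[-5,5]  new=[-5,5]  old=[-4,5]  +wl: 3,4
  step 24. node 7  ⊔preds=[-5,5]  new=[-5,3]  stable
  step 25. node 3  ⊔preds=[-5,5]  new=[-5,5]  stable
  step 26. node 4  ⊔preds=[-5,5]  new=[-5,5]  old=[-4,5]  +wl: 

Least fixpoint reached:
  node 0: [-5,5]
  node 1: [2,4]
  node 2: [-5,5]
  node 3: [-5,5]
  node 4: [-5,5]
  node 5: [-5,5]
  node 6: [-5,5]
  node 7: [-5,3]

no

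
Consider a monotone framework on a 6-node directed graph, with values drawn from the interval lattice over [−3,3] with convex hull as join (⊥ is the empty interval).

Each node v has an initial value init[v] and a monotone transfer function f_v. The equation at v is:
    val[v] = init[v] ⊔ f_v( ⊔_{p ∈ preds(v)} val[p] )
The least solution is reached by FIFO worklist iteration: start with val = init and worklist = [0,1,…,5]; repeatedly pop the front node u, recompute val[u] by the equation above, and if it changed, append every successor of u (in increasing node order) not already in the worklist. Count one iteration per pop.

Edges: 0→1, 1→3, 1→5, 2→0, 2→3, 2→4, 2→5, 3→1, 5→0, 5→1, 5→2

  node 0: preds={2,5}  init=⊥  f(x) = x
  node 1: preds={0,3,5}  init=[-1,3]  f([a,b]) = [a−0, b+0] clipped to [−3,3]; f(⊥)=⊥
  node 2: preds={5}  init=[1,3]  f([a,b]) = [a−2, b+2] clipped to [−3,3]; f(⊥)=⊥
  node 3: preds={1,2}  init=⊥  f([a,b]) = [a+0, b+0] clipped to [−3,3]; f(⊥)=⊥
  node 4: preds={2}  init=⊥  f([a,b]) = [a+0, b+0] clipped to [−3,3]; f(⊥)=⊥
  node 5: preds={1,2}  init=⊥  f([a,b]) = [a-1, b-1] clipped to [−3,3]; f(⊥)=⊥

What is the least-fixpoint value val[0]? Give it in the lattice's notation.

[-3,3]

Trace (18 dequeues):
  [1] u=0 | in [1,3] | out [1,3] | prev ⊥ | push {}
  [2] u=1 | in [1,3] | out [-1,3] | ==
  [3] u=2 | in ⊥ | out [1,3] | ==
  [4] u=3 | in [-1,3] | out [-1,3] | prev ⊥ | push {1}
  [5] u=4 | in [1,3] | out [1,3] | prev ⊥ | push {}
  [6] u=5 | in [-1,3] | out [-2,2] | prev ⊥ | push {0,2}
  [7] u=1 | in [-2,3] | out [-2,3] | prev [-1,3] | push {3,5}
  [8] u=0 | in [-2,3] | out [-2,3] | prev [1,3] | push {1}
  [9] u=2 | in [-2,2] | out [-3,3] | prev [1,3] | push {0,4}
  [10] u=3 | in [-3,3] | out [-3,3] | prev [-1,3] | push {}
  [11] u=5 | in [-3,3] | out [-3,2] | prev [-2,2] | push {2}
  [12] u=1 | in [-3,3] | out [-3,3] | prev [-2,3] | push {3,5}
  [13] u=0 | in [-3,3] | out [-3,3] | prev [-2,3] | push {1}
  [14] u=4 | in [-3,3] | out [-3,3] | prev [1,3] | push {}
  [15] u=2 | in [-3,2] | out [-3,3] | ==
  [16] u=3 | in [-3,3] | out [-3,3] | ==
  [17] u=5 | in [-3,3] | out [-3,2] | ==
  [18] u=1 | in [-3,3] | out [-3,3] | ==

Converged values:
  [0] [-3,3]
  [1] [-3,3]
  [2] [-3,3]
  [3] [-3,3]
  [4] [-3,3]
  [5] [-3,2]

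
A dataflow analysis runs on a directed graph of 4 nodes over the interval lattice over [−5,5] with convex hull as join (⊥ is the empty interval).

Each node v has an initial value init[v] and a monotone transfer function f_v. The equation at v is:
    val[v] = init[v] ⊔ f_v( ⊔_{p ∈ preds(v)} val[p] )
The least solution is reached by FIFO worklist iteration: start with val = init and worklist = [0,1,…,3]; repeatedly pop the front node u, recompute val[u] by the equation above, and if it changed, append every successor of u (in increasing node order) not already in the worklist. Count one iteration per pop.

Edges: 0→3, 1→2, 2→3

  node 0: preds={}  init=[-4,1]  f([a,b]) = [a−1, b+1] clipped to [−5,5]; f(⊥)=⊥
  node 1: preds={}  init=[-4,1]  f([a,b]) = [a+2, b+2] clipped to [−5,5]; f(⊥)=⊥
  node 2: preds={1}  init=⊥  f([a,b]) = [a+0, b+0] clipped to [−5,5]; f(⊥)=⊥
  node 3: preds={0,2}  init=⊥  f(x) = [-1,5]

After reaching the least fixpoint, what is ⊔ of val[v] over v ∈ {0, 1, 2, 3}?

Trace (4 dequeues):
  [1] u=0 | in ⊥ | out [-4,1] | ==
  [2] u=1 | in ⊥ | out [-4,1] | ==
  [3] u=2 | in [-4,1] | out [-4,1] | prev ⊥ | push {}
  [4] u=3 | in [-4,1] | out [-1,5] | prev ⊥ | push {}

Converged values:
  [0] [-4,1]
  [1] [-4,1]
  [2] [-4,1]
  [3] [-1,5]

[-4,5]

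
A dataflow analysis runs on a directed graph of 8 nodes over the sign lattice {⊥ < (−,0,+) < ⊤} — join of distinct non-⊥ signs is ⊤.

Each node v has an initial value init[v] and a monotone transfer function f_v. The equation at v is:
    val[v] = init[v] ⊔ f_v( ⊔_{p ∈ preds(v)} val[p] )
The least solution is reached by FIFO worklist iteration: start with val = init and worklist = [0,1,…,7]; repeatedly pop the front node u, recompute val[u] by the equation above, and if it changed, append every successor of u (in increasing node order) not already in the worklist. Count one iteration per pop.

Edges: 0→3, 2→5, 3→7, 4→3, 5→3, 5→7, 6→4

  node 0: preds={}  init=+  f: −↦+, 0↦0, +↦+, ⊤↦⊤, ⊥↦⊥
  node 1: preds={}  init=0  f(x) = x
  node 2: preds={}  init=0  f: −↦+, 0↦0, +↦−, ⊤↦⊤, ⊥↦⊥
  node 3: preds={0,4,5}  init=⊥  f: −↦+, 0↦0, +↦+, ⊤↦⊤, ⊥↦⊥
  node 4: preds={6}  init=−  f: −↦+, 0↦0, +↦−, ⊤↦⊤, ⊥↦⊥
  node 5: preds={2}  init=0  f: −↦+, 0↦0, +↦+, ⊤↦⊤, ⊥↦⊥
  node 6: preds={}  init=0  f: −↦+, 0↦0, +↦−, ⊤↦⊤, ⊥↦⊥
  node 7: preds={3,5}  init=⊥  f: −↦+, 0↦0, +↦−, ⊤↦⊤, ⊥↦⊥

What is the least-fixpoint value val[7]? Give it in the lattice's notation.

⊤

Trace (9 dequeues):
  [1] u=0 | in ⊥ | out + | ==
  [2] u=1 | in ⊥ | out 0 | ==
  [3] u=2 | in ⊥ | out 0 | ==
  [4] u=3 | in ⊤ | out ⊤ | prev ⊥ | push {}
  [5] u=4 | in 0 | out ⊤ | prev − | push {3}
  [6] u=5 | in 0 | out 0 | ==
  [7] u=6 | in ⊥ | out 0 | ==
  [8] u=7 | in ⊤ | out ⊤ | prev ⊥ | push {}
  [9] u=3 | in ⊤ | out ⊤ | ==

Converged values:
  [0] +
  [1] 0
  [2] 0
  [3] ⊤
  [4] ⊤
  [5] 0
  [6] 0
  [7] ⊤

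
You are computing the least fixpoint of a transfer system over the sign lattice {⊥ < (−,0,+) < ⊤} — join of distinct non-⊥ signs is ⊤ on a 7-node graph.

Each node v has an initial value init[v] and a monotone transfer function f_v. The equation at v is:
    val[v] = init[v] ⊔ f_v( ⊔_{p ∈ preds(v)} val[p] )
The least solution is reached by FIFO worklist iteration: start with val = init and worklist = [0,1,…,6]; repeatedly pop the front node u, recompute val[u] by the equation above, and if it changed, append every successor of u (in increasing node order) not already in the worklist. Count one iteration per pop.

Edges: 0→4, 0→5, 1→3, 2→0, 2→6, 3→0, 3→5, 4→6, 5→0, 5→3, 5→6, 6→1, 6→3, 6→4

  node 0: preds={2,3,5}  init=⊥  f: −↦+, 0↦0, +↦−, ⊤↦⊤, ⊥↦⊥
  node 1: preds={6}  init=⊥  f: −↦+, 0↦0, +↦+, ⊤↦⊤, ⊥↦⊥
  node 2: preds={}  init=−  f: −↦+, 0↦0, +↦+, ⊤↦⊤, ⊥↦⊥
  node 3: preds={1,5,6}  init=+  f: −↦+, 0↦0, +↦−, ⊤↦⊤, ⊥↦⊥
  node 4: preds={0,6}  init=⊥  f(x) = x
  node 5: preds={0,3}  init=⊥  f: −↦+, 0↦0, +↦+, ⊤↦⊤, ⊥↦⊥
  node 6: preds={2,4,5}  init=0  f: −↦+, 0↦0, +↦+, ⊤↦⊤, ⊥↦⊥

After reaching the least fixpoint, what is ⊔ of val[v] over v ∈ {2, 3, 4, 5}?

⊤

Worklist (12 pops):
  #1 pop 0: in=⊤ → ⊤ (was ⊥); enqueue []
  #2 pop 1: in=0 → 0 (was ⊥); enqueue []
  #3 pop 2: in=⊥ → − (no change)
  #4 pop 3: in=0 → ⊤ (was +); enqueue [0]
  #5 pop 4: in=⊤ → ⊤ (was ⊥); enqueue []
  #6 pop 5: in=⊤ → ⊤ (was ⊥); enqueue [3]
  #7 pop 6: in=⊤ → ⊤ (was 0); enqueue [1,4]
  #8 pop 0: in=⊤ → ⊤ (no change)
  #9 pop 3: in=⊤ → ⊤ (no change)
  #10 pop 1: in=⊤ → ⊤ (was 0); enqueue [3]
  #11 pop 4: in=⊤ → ⊤ (no change)
  #12 pop 3: in=⊤ → ⊤ (no change)

Fixpoint:
  val[0] = ⊤
  val[1] = ⊤
  val[2] = −
  val[3] = ⊤
  val[4] = ⊤
  val[5] = ⊤
  val[6] = ⊤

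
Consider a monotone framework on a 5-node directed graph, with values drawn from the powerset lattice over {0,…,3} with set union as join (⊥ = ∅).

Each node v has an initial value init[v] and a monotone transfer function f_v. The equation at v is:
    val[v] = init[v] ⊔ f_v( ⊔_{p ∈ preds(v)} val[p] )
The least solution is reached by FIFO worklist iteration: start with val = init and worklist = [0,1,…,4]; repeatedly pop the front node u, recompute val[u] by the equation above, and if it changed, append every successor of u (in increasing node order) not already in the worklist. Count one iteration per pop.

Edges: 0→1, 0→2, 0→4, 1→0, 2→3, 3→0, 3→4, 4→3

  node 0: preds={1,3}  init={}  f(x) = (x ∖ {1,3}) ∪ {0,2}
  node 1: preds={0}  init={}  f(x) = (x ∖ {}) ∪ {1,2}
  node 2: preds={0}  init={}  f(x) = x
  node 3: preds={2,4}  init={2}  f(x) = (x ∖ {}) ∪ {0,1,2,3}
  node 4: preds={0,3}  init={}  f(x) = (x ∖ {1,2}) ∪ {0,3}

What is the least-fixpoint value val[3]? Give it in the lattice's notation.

Iteration log — 7 steps:
  step 1. node 0  ⊔preds={2}  new={0,2}  old={}  +wl: 
  step 2. node 1  ⊔preds={0,2}  new={0,1,2}  old={}  +wl: 0
  step 3. node 2  ⊔preds={0,2}  new={0,2}  old={}  +wl: 
  step 4. node 3  ⊔preds={0,2}  new={0,1,2,3}  old={2}  +wl: 
  step 5. node 4  ⊔preds={0,1,2,3}  new={0,3}  old={}  +wl: 3
  step 6. node 0  ⊔preds={0,1,2,3}  new={0,2}  stable
  step 7. node 3  ⊔preds={0,2,3}  new={0,1,2,3}  stable

Least fixpoint reached:
  node 0: {0,2}
  node 1: {0,1,2}
  node 2: {0,2}
  node 3: {0,1,2,3}
  node 4: {0,3}

{0,1,2,3}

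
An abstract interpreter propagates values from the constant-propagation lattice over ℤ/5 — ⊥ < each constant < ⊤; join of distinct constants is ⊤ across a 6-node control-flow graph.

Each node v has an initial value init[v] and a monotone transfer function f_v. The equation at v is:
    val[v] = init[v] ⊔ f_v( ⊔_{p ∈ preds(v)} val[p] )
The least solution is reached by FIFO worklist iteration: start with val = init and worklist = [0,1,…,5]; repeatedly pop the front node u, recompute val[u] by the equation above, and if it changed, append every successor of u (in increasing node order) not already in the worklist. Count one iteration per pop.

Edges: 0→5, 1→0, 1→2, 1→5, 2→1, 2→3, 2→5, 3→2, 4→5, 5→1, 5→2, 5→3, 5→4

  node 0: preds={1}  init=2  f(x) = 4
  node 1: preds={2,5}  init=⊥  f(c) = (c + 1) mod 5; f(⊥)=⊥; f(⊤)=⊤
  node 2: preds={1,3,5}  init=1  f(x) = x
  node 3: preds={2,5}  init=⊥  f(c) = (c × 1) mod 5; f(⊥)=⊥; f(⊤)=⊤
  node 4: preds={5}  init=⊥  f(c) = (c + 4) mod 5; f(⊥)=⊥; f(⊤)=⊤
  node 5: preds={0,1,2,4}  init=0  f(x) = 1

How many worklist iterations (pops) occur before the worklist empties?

Trace (12 dequeues):
  [1] u=0 | in ⊥ | out ⊤ | prev 2 | push {}
  [2] u=1 | in ⊤ | out ⊤ | prev ⊥ | push {0}
  [3] u=2 | in ⊤ | out ⊤ | prev 1 | push {1}
  [4] u=3 | in ⊤ | out ⊤ | prev ⊥ | push {2}
  [5] u=4 | in 0 | out 4 | prev ⊥ | push {}
  [6] u=5 | in ⊤ | out ⊤ | prev 0 | push {3,4}
  [7] u=0 | in ⊤ | out ⊤ | ==
  [8] u=1 | in ⊤ | out ⊤ | ==
  [9] u=2 | in ⊤ | out ⊤ | ==
  [10] u=3 | in ⊤ | out ⊤ | ==
  [11] u=4 | in ⊤ | out ⊤ | prev 4 | push {5}
  [12] u=5 | in ⊤ | out ⊤ | ==

Converged values:
  [0] ⊤
  [1] ⊤
  [2] ⊤
  [3] ⊤
  [4] ⊤
  [5] ⊤

12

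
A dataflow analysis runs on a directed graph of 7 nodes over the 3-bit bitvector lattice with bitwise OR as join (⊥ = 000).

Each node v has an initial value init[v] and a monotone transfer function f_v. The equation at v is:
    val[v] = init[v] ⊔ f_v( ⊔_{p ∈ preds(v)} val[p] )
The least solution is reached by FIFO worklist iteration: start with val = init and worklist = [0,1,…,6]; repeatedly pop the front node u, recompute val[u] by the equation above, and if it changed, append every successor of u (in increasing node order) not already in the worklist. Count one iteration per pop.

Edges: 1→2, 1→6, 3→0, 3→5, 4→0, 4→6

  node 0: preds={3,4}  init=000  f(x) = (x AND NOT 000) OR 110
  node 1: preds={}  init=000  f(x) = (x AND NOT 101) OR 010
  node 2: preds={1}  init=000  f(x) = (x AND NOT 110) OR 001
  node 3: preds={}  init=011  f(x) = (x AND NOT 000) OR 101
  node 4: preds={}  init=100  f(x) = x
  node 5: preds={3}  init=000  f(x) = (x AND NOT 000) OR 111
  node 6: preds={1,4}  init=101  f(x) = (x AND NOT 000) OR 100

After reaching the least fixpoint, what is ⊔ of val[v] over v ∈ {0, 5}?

111

Worklist (8 pops):
  #1 pop 0: in=111 → 111 (was 000); enqueue []
  #2 pop 1: in=000 → 010 (was 000); enqueue []
  #3 pop 2: in=010 → 001 (was 000); enqueue []
  #4 pop 3: in=000 → 111 (was 011); enqueue [0]
  #5 pop 4: in=000 → 100 (no change)
  #6 pop 5: in=111 → 111 (was 000); enqueue []
  #7 pop 6: in=110 → 111 (was 101); enqueue []
  #8 pop 0: in=111 → 111 (no change)

Fixpoint:
  val[0] = 111
  val[1] = 010
  val[2] = 001
  val[3] = 111
  val[4] = 100
  val[5] = 111
  val[6] = 111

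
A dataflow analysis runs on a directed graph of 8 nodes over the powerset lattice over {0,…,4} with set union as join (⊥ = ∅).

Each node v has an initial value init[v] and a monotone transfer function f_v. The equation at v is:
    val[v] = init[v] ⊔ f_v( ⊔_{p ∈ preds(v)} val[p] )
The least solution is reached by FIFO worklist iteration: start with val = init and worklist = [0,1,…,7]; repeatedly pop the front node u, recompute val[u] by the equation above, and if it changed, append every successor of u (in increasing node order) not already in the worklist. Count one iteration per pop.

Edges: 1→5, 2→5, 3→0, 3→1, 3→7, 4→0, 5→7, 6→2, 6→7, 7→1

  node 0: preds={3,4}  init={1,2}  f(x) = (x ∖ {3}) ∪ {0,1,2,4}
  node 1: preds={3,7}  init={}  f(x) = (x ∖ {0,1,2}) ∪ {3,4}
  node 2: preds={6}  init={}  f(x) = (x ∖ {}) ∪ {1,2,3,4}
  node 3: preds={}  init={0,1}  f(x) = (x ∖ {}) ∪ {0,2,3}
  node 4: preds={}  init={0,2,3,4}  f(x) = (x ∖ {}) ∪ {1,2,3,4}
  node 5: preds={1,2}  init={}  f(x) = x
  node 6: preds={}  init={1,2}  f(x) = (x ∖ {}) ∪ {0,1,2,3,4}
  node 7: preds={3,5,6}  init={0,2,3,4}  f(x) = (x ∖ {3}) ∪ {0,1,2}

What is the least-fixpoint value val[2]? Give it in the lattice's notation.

Worklist (13 pops):
  #1 pop 0: in={0,1,2,3,4} → {0,1,2,4} (was {1,2}); enqueue []
  #2 pop 1: in={0,1,2,3,4} → {3,4} (was {}); enqueue []
  #3 pop 2: in={1,2} → {1,2,3,4} (was {}); enqueue []
  #4 pop 3: in={} → {0,1,2,3} (was {0,1}); enqueue [0,1]
  #5 pop 4: in={} → {0,1,2,3,4} (was {0,2,3,4}); enqueue []
  #6 pop 5: in={1,2,3,4} → {1,2,3,4} (was {}); enqueue []
  #7 pop 6: in={} → {0,1,2,3,4} (was {1,2}); enqueue [2]
  #8 pop 7: in={0,1,2,3,4} → {0,1,2,3,4} (was {0,2,3,4}); enqueue []
  #9 pop 0: in={0,1,2,3,4} → {0,1,2,4} (no change)
  #10 pop 1: in={0,1,2,3,4} → {3,4} (no change)
  #11 pop 2: in={0,1,2,3,4} → {0,1,2,3,4} (was {1,2,3,4}); enqueue [5]
  #12 pop 5: in={0,1,2,3,4} → {0,1,2,3,4} (was {1,2,3,4}); enqueue [7]
  #13 pop 7: in={0,1,2,3,4} → {0,1,2,3,4} (no change)

Fixpoint:
  val[0] = {0,1,2,4}
  val[1] = {3,4}
  val[2] = {0,1,2,3,4}
  val[3] = {0,1,2,3}
  val[4] = {0,1,2,3,4}
  val[5] = {0,1,2,3,4}
  val[6] = {0,1,2,3,4}
  val[7] = {0,1,2,3,4}

{0,1,2,3,4}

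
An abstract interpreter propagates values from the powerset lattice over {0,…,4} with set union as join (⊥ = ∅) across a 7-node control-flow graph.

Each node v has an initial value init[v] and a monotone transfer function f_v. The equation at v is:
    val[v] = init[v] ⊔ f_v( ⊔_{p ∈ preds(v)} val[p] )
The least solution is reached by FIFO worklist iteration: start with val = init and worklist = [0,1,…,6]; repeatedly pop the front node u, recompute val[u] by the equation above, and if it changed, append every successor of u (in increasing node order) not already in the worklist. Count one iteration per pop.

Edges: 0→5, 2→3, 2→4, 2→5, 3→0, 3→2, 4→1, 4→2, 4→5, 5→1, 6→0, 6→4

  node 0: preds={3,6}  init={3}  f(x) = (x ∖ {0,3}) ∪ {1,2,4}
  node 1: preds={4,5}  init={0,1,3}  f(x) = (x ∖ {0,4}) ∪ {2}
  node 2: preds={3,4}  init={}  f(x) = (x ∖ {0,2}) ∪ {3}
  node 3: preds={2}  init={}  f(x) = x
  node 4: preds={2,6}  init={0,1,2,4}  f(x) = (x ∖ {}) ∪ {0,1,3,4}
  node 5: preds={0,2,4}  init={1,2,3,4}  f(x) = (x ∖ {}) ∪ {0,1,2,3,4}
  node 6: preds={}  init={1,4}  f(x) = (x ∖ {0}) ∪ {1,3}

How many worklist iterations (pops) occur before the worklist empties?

11

Worklist (11 pops):
  #1 pop 0: in={1,4} → {1,2,3,4} (was {3}); enqueue []
  #2 pop 1: in={0,1,2,3,4} → {0,1,2,3} (was {0,1,3}); enqueue []
  #3 pop 2: in={0,1,2,4} → {1,3,4} (was {}); enqueue []
  #4 pop 3: in={1,3,4} → {1,3,4} (was {}); enqueue [0,2]
  #5 pop 4: in={1,3,4} → {0,1,2,3,4} (was {0,1,2,4}); enqueue [1]
  #6 pop 5: in={0,1,2,3,4} → {0,1,2,3,4} (was {1,2,3,4}); enqueue []
  #7 pop 6: in={} → {1,3,4} (was {1,4}); enqueue [4]
  #8 pop 0: in={1,3,4} → {1,2,3,4} (no change)
  #9 pop 2: in={0,1,2,3,4} → {1,3,4} (no change)
  #10 pop 1: in={0,1,2,3,4} → {0,1,2,3} (no change)
  #11 pop 4: in={1,3,4} → {0,1,2,3,4} (no change)

Fixpoint:
  val[0] = {1,2,3,4}
  val[1] = {0,1,2,3}
  val[2] = {1,3,4}
  val[3] = {1,3,4}
  val[4] = {0,1,2,3,4}
  val[5] = {0,1,2,3,4}
  val[6] = {1,3,4}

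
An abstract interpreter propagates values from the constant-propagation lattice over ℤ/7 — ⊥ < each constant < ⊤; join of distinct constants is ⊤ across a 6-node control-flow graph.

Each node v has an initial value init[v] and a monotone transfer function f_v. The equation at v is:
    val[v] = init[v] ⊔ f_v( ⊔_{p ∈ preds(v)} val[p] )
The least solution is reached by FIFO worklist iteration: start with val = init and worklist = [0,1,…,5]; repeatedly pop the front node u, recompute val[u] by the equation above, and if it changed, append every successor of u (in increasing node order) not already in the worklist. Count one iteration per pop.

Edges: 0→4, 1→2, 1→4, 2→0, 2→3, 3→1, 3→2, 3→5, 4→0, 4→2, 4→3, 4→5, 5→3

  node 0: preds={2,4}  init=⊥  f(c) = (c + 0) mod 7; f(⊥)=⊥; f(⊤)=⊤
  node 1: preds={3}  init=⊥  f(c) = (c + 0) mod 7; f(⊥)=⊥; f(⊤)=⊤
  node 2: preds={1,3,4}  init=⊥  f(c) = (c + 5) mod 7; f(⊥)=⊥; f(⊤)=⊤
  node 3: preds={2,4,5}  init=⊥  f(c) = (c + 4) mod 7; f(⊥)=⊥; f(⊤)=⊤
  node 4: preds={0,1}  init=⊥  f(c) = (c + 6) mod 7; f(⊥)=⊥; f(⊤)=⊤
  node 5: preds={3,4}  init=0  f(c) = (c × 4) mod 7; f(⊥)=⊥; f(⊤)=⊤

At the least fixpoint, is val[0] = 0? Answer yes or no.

no

Trace (20 dequeues):
  [1] u=0 | in ⊥ | out ⊥ | ==
  [2] u=1 | in ⊥ | out ⊥ | ==
  [3] u=2 | in ⊥ | out ⊥ | ==
  [4] u=3 | in 0 | out 4 | prev ⊥ | push {1,2}
  [5] u=4 | in ⊥ | out ⊥ | ==
  [6] u=5 | in 4 | out ⊤ | prev 0 | push {3}
  [7] u=1 | in 4 | out 4 | prev ⊥ | push {4}
  [8] u=2 | in 4 | out 2 | prev ⊥ | push {0}
  [9] u=3 | in ⊤ | out ⊤ | prev 4 | push {1,2,5}
  [10] u=4 | in 4 | out 3 | prev ⊥ | push {3}
  [11] u=0 | in ⊤ | out ⊤ | prev ⊥ | push {4}
  [12] u=1 | in ⊤ | out ⊤ | prev 4 | push {}
  [13] u=2 | in ⊤ | out ⊤ | prev 2 | push {0}
  [14] u=5 | in ⊤ | out ⊤ | ==
  [15] u=3 | in ⊤ | out ⊤ | ==
  [16] u=4 | in ⊤ | out ⊤ | prev 3 | push {2,3,5}
  [17] u=0 | in ⊤ | out ⊤ | ==
  [18] u=2 | in ⊤ | out ⊤ | ==
  [19] u=3 | in ⊤ | out ⊤ | ==
  [20] u=5 | in ⊤ | out ⊤ | ==

Converged values:
  [0] ⊤
  [1] ⊤
  [2] ⊤
  [3] ⊤
  [4] ⊤
  [5] ⊤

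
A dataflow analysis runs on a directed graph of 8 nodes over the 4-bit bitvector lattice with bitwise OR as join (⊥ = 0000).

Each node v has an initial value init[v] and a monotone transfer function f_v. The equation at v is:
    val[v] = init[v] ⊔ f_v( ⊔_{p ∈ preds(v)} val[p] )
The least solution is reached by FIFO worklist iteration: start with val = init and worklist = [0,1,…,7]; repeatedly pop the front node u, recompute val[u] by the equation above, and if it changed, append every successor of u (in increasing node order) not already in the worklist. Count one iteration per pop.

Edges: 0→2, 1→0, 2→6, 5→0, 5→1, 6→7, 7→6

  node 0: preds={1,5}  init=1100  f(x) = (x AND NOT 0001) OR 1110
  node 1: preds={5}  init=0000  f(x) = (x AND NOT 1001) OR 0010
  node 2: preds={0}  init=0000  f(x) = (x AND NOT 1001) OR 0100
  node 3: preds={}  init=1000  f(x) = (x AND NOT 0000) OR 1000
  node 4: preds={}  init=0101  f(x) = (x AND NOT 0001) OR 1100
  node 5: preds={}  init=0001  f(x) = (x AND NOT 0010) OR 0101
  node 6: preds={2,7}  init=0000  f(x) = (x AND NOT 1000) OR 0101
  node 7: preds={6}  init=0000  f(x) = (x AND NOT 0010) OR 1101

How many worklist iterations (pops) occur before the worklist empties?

12

Worklist (12 pops):
  #1 pop 0: in=0001 → 1110 (was 1100); enqueue []
  #2 pop 1: in=0001 → 0010 (was 0000); enqueue [0]
  #3 pop 2: in=1110 → 0110 (was 0000); enqueue []
  #4 pop 3: in=0000 → 1000 (no change)
  #5 pop 4: in=0000 → 1101 (was 0101); enqueue []
  #6 pop 5: in=0000 → 0101 (was 0001); enqueue [1]
  #7 pop 6: in=0110 → 0111 (was 0000); enqueue []
  #8 pop 7: in=0111 → 1101 (was 0000); enqueue [6]
  #9 pop 0: in=0111 → 1110 (no change)
  #10 pop 1: in=0101 → 0110 (was 0010); enqueue [0]
  #11 pop 6: in=1111 → 0111 (no change)
  #12 pop 0: in=0111 → 1110 (no change)

Fixpoint:
  val[0] = 1110
  val[1] = 0110
  val[2] = 0110
  val[3] = 1000
  val[4] = 1101
  val[5] = 0101
  val[6] = 0111
  val[7] = 1101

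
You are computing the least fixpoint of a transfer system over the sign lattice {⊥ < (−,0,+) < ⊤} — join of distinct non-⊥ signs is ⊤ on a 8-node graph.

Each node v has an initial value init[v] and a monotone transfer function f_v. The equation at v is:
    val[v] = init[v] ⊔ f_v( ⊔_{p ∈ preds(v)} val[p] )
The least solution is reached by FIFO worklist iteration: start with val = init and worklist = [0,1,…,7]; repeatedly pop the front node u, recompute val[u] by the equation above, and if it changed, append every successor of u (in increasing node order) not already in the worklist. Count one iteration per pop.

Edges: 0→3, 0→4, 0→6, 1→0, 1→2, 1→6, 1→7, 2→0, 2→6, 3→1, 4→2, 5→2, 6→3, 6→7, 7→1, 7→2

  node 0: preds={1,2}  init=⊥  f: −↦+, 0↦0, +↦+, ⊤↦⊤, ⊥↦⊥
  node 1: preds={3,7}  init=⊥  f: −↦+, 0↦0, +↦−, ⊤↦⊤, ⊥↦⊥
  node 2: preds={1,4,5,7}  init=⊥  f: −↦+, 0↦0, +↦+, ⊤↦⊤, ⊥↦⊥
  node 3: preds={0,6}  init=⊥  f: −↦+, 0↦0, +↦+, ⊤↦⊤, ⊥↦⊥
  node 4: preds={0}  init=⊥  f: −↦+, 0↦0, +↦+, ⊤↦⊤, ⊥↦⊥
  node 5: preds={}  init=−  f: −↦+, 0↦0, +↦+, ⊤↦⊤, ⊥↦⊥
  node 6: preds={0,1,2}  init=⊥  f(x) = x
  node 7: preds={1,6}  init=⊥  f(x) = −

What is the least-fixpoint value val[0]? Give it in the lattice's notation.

Iteration log — 22 steps:
  step 1. node 0  ⊔preds=⊥  new=⊥  stable
  step 2. node 1  ⊔preds=⊥  new=⊥  stable
  step 3. node 2  ⊔preds=−  new=+  old=⊥  +wl: 0
  step 4. node 3  ⊔preds=⊥  new=⊥  stable
  step 5. node 4  ⊔preds=⊥  new=⊥  stable
  step 6. node 5  ⊔preds=⊥  new=−  stable
  step 7. node 6  ⊔preds=+  new=+  old=⊥  +wl: 3
  step 8. node 7  ⊔preds=+  new=−  old=⊥  +wl: 1,2
  step 9. node 0  ⊔preds=+  new=+  old=⊥  +wl: 4,6
  step 10. node 3  ⊔preds=+  new=+  old=⊥  +wl: 
  step 11. node 1  ⊔preds=⊤  new=⊤  old=⊥  +wl: 0,7
  step 12. node 2  ⊔preds=⊤  new=⊤  old=+  +wl: 
  step 13. node 4  ⊔preds=+  new=+  old=⊥  +wl: 2
  step 14. node 6  ⊔preds=⊤  new=⊤  old=+  +wl: 3
  step 15. node 0  ⊔preds=⊤  new=⊤  old=+  +wl: 4,6
  step 16. node 7  ⊔preds=⊤  new=−  stable
  step 17. node 2  ⊔preds=⊤  new=⊤  stable
  step 18. node 3  ⊔preds=⊤  new=⊤  old=+  +wl: 1
  step 19. node 4  ⊔preds=⊤  new=⊤  old=+  +wl: 2
  step 20. node 6  ⊔preds=⊤  new=⊤  stable
  step 21. node 1  ⊔preds=⊤  new=⊤  stable
  step 22. node 2  ⊔preds=⊤  new=⊤  stable

Least fixpoint reached:
  node 0: ⊤
  node 1: ⊤
  node 2: ⊤
  node 3: ⊤
  node 4: ⊤
  node 5: −
  node 6: ⊤
  node 7: −

⊤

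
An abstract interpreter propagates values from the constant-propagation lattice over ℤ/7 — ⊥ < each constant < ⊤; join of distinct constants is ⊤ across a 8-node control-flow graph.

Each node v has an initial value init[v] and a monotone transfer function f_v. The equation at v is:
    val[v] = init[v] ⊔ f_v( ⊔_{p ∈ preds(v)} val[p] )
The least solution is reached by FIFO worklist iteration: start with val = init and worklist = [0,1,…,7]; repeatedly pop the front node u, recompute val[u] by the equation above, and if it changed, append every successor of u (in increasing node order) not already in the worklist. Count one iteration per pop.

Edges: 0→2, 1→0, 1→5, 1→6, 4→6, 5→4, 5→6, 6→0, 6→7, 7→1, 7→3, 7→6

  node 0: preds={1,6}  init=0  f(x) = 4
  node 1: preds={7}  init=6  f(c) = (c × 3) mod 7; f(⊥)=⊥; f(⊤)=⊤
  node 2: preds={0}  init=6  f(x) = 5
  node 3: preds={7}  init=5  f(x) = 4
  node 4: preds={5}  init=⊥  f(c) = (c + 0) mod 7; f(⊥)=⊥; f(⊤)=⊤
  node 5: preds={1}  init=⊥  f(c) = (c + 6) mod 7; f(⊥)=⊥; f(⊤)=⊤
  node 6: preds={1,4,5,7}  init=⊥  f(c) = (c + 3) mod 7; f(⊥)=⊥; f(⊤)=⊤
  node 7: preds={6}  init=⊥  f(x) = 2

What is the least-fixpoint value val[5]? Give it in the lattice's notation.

5

Trace (13 dequeues):
  [1] u=0 | in 6 | out ⊤ | prev 0 | push {}
  [2] u=1 | in ⊥ | out 6 | ==
  [3] u=2 | in ⊤ | out ⊤ | prev 6 | push {}
  [4] u=3 | in ⊥ | out ⊤ | prev 5 | push {}
  [5] u=4 | in ⊥ | out ⊥ | ==
  [6] u=5 | in 6 | out 5 | prev ⊥ | push {4}
  [7] u=6 | in ⊤ | out ⊤ | prev ⊥ | push {0}
  [8] u=7 | in ⊤ | out 2 | prev ⊥ | push {1,3,6}
  [9] u=4 | in 5 | out 5 | prev ⊥ | push {}
  [10] u=0 | in ⊤ | out ⊤ | ==
  [11] u=1 | in 2 | out 6 | ==
  [12] u=3 | in 2 | out ⊤ | ==
  [13] u=6 | in ⊤ | out ⊤ | ==

Converged values:
  [0] ⊤
  [1] 6
  [2] ⊤
  [3] ⊤
  [4] 5
  [5] 5
  [6] ⊤
  [7] 2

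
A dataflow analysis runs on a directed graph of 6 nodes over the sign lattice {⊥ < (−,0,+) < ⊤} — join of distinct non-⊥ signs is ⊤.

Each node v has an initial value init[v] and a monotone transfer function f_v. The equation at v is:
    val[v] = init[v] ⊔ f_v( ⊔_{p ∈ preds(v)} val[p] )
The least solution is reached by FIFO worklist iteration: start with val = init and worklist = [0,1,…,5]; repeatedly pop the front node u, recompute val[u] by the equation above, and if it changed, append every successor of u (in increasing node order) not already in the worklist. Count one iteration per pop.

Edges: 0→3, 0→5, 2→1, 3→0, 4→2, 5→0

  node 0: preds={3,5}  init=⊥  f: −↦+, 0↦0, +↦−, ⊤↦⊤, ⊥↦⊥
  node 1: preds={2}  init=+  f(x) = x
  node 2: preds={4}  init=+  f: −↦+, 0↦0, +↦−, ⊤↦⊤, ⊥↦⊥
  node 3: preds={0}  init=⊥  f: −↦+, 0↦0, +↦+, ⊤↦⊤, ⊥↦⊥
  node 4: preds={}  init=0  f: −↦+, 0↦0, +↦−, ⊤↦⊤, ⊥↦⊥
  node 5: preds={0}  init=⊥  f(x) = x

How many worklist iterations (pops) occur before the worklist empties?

Worklist (7 pops):
  #1 pop 0: in=⊥ → ⊥ (no change)
  #2 pop 1: in=+ → + (no change)
  #3 pop 2: in=0 → ⊤ (was +); enqueue [1]
  #4 pop 3: in=⊥ → ⊥ (no change)
  #5 pop 4: in=⊥ → 0 (no change)
  #6 pop 5: in=⊥ → ⊥ (no change)
  #7 pop 1: in=⊤ → ⊤ (was +); enqueue []

Fixpoint:
  val[0] = ⊥
  val[1] = ⊤
  val[2] = ⊤
  val[3] = ⊥
  val[4] = 0
  val[5] = ⊥

7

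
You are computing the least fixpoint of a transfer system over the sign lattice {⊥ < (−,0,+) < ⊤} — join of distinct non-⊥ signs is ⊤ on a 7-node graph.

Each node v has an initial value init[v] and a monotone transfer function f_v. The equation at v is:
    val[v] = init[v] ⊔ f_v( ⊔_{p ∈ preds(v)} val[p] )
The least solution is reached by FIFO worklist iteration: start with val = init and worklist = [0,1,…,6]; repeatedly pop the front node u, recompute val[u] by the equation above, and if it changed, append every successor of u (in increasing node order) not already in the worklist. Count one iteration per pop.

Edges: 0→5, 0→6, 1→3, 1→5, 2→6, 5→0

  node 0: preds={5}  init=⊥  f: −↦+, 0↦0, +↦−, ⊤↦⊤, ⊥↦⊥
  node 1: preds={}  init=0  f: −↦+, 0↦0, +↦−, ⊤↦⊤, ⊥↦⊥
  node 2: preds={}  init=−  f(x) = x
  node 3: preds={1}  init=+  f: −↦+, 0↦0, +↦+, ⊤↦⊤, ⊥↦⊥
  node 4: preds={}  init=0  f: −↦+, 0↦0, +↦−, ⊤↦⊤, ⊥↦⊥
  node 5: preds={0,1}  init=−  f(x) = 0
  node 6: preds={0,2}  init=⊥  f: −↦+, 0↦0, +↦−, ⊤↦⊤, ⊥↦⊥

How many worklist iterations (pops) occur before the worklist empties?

Trace (10 dequeues):
  [1] u=0 | in − | out + | prev ⊥ | push {}
  [2] u=1 | in ⊥ | out 0 | ==
  [3] u=2 | in ⊥ | out − | ==
  [4] u=3 | in 0 | out ⊤ | prev + | push {}
  [5] u=4 | in ⊥ | out 0 | ==
  [6] u=5 | in ⊤ | out ⊤ | prev − | push {0}
  [7] u=6 | in ⊤ | out ⊤ | prev ⊥ | push {}
  [8] u=0 | in ⊤ | out ⊤ | prev + | push {5,6}
  [9] u=5 | in ⊤ | out ⊤ | ==
  [10] u=6 | in ⊤ | out ⊤ | ==

Converged values:
  [0] ⊤
  [1] 0
  [2] −
  [3] ⊤
  [4] 0
  [5] ⊤
  [6] ⊤

10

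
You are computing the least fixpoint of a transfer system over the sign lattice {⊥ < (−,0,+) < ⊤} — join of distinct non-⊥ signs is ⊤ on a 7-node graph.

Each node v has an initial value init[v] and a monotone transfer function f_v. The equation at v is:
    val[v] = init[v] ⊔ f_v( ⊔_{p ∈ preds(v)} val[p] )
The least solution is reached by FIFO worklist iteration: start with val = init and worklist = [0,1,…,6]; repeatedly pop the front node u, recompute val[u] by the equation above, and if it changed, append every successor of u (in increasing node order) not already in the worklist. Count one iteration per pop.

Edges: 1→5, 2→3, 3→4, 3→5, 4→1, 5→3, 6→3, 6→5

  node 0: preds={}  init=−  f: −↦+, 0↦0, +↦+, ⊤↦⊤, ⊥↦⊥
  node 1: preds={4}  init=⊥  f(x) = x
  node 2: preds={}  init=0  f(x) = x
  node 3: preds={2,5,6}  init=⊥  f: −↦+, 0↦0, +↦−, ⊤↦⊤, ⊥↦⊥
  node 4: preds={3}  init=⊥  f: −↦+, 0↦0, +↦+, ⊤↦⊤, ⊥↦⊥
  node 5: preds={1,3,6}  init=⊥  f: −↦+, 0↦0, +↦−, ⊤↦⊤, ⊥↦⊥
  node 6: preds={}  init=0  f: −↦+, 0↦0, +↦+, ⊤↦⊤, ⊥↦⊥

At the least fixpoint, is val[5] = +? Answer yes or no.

no

Worklist (10 pops):
  #1 pop 0: in=⊥ → − (no change)
  #2 pop 1: in=⊥ → ⊥ (no change)
  #3 pop 2: in=⊥ → 0 (no change)
  #4 pop 3: in=0 → 0 (was ⊥); enqueue []
  #5 pop 4: in=0 → 0 (was ⊥); enqueue [1]
  #6 pop 5: in=0 → 0 (was ⊥); enqueue [3]
  #7 pop 6: in=⊥ → 0 (no change)
  #8 pop 1: in=0 → 0 (was ⊥); enqueue [5]
  #9 pop 3: in=0 → 0 (no change)
  #10 pop 5: in=0 → 0 (no change)

Fixpoint:
  val[0] = −
  val[1] = 0
  val[2] = 0
  val[3] = 0
  val[4] = 0
  val[5] = 0
  val[6] = 0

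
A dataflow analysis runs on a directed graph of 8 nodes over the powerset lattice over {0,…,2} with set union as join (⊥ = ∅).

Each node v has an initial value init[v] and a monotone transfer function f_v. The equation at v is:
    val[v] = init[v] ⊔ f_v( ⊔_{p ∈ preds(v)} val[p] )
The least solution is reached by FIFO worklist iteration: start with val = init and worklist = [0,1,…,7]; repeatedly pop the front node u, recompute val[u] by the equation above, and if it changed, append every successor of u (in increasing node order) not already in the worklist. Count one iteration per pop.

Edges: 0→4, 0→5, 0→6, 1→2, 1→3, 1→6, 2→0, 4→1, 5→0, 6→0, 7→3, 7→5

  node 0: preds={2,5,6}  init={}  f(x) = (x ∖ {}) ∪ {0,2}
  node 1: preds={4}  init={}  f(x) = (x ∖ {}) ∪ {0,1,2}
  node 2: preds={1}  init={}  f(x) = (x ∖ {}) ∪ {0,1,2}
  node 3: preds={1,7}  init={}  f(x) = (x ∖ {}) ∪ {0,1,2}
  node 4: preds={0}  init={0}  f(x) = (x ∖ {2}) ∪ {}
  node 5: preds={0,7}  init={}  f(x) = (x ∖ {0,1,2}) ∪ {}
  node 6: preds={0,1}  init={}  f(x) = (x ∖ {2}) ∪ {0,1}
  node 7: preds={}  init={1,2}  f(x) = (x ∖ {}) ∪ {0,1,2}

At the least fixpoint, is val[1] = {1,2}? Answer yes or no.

Iteration log — 14 steps:
  step 1. node 0  ⊔preds={}  new={0,2}  old={}  +wl: 
  step 2. node 1  ⊔preds={0}  new={0,1,2}  old={}  +wl: 
  step 3. node 2  ⊔preds={0,1,2}  new={0,1,2}  old={}  +wl: 0
  step 4. node 3  ⊔preds={0,1,2}  new={0,1,2}  old={}  +wl: 
  step 5. node 4  ⊔preds={0,2}  new={0}  stable
  step 6. node 5  ⊔preds={0,1,2}  new={}  stable
  step 7. node 6  ⊔preds={0,1,2}  new={0,1}  old={}  +wl: 
  step 8. node 7  ⊔preds={}  new={0,1,2}  old={1,2}  +wl: 3,5
  step 9. node 0  ⊔preds={0,1,2}  new={0,1,2}  old={0,2}  +wl: 4,6
  step 10. node 3  ⊔preds={0,1,2}  new={0,1,2}  stable
  step 11. node 5  ⊔preds={0,1,2}  new={}  stable
  step 12. node 4  ⊔preds={0,1,2}  new={0,1}  old={0}  +wl: 1
  step 13. node 6  ⊔preds={0,1,2}  new={0,1}  stable
  step 14. node 1  ⊔preds={0,1}  new={0,1,2}  stable

Least fixpoint reached:
  node 0: {0,1,2}
  node 1: {0,1,2}
  node 2: {0,1,2}
  node 3: {0,1,2}
  node 4: {0,1}
  node 5: {}
  node 6: {0,1}
  node 7: {0,1,2}

no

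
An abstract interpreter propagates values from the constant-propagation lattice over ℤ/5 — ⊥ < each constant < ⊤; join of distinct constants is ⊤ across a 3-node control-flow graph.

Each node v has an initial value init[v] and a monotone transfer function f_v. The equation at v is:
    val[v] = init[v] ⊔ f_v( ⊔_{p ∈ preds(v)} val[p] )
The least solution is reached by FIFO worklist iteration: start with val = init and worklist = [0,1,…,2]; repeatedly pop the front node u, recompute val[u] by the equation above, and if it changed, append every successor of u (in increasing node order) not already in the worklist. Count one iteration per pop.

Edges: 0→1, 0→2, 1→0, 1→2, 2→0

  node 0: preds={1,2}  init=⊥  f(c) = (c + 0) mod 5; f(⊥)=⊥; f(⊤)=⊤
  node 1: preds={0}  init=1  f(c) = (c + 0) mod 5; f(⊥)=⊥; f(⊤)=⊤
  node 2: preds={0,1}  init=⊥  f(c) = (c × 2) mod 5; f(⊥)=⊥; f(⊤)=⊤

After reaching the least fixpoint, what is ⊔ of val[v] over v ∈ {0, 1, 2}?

⊤

Iteration log — 7 steps:
  step 1. node 0  ⊔preds=1  new=1  old=⊥  +wl: 
  step 2. node 1  ⊔preds=1  new=1  stable
  step 3. node 2  ⊔preds=1  new=2  old=⊥  +wl: 0
  step 4. node 0  ⊔preds=⊤  new=⊤  old=1  +wl: 1,2
  step 5. node 1  ⊔preds=⊤  new=⊤  old=1  +wl: 0
  step 6. node 2  ⊔preds=⊤  new=⊤  old=2  +wl: 
  step 7. node 0  ⊔preds=⊤  new=⊤  stable

Least fixpoint reached:
  node 0: ⊤
  node 1: ⊤
  node 2: ⊤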